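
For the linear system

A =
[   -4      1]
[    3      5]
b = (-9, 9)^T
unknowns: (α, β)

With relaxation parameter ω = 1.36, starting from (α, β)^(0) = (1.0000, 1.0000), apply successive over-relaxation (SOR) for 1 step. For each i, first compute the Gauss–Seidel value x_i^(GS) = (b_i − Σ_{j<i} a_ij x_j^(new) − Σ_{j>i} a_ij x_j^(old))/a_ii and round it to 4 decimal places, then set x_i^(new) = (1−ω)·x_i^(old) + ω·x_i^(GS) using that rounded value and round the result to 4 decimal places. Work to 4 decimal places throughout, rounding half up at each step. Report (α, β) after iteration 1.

(3.0400, -0.3926)

Iteration 1:
  α: GS value = (-9 - (1)·1.0000) / (-4) = 2.5000;  α ← (1−ω)·1.0000 + ω·2.5000 = 3.0400
  β: GS value = (9 - (3)·3.0400) / (5) = -0.0240;  β ← (1−ω)·1.0000 + ω·-0.0240 = -0.3926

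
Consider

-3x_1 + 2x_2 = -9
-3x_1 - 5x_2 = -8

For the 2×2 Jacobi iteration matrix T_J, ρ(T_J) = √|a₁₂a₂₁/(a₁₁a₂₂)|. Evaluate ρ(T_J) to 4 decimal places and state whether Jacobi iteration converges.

0.6325

a₁₂a₂₁/(a₁₁a₂₂) = (2)·(-3) / ((-3)·(-5)) = -0.400000
ρ = √|-0.400000| = √0.400000 = 0.6325
ρ < 1, so Jacobi converges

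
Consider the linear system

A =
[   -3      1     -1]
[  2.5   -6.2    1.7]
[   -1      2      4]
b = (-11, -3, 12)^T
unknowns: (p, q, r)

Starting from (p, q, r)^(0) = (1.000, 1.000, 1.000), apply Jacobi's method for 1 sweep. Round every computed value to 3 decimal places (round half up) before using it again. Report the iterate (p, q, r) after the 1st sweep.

Iteration 1:
  p = (-11 - (1)·1.000 - (-1)·1.000) / (-3) = 3.667
  q = (-3 - (2.5)·1.000 - (1.7)·1.000) / (-6.2) = 1.161
  r = (12 - (-1)·1.000 - (2)·1.000) / (4) = 2.750

(3.667, 1.161, 2.750)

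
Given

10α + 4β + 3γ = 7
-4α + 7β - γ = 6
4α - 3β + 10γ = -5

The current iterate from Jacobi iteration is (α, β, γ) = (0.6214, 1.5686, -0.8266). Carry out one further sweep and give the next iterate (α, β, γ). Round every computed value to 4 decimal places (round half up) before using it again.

(0.3205, 1.0941, -0.2780)

One sweep:
  α = (7 - (4)·1.5686 - (3)·-0.8266) / (10) = 0.3205
  β = (6 - (-4)·0.6214 - (-1)·-0.8266) / (7) = 1.0941
  γ = (-5 - (4)·0.6214 - (-3)·1.5686) / (10) = -0.2780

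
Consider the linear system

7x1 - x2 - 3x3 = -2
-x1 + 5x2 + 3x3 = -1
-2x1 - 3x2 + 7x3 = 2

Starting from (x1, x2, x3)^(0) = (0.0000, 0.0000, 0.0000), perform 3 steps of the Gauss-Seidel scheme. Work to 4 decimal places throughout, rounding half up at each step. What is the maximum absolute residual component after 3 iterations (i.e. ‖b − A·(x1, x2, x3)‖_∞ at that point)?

Iteration 1:
  x1 = (-2 - (-1)·0.0000 - (-3)·0.0000) / (7) = -0.2857
  x2 = (-1 - (-1)·-0.2857 - (3)·0.0000) / (5) = -0.2571
  x3 = (2 - (-2)·-0.2857 - (-3)·-0.2571) / (7) = 0.0939
Iteration 2:
  x1 = (-2 - (-1)·-0.2571 - (-3)·0.0939) / (7) = -0.2822
  x2 = (-1 - (-1)·-0.2822 - (3)·0.0939) / (5) = -0.3128
  x3 = (2 - (-2)·-0.2822 - (-3)·-0.3128) / (7) = 0.0710
Iteration 3:
  x1 = (-2 - (-1)·-0.3128 - (-3)·0.0710) / (7) = -0.3000
  x2 = (-1 - (-1)·-0.3000 - (3)·0.0710) / (5) = -0.3026
  x3 = (2 - (-2)·-0.3000 - (-3)·-0.3026) / (7) = 0.0703
Residual b − A·x = (0.0083, 0.0021, 0.0001); ∞-norm = 0.0083

0.0083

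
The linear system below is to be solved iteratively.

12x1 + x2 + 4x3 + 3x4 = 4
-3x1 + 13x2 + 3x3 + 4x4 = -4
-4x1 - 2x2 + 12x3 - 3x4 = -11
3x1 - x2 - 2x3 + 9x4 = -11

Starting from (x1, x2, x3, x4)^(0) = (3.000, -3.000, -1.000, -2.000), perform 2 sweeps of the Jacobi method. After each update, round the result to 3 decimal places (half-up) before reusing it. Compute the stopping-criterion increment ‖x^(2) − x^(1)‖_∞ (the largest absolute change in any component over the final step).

1.016

Iteration 1:
  x1 = (4 - (1)·-3.000 - (4)·-1.000 - (3)·-2.000) / (12) = 1.417
  x2 = (-4 - (-3)·3.000 - (3)·-1.000 - (4)·-2.000) / (13) = 1.231
  x3 = (-11 - (-4)·3.000 - (-2)·-3.000 - (-3)·-2.000) / (12) = -0.917
  x4 = (-11 - (3)·3.000 - (-1)·-3.000 - (-2)·-1.000) / (9) = -2.778
Iteration 2:
  x1 = (4 - (1)·1.231 - (4)·-0.917 - (3)·-2.778) / (12) = 1.231
  x2 = (-4 - (-3)·1.417 - (3)·-0.917 - (4)·-2.778) / (13) = 1.086
  x3 = (-11 - (-4)·1.417 - (-2)·1.231 - (-3)·-2.778) / (12) = -0.934
  x4 = (-11 - (3)·1.417 - (-1)·1.231 - (-2)·-0.917) / (9) = -1.762
Change: (-0.186, -0.145, -0.017, 1.016) → max |·| = 1.016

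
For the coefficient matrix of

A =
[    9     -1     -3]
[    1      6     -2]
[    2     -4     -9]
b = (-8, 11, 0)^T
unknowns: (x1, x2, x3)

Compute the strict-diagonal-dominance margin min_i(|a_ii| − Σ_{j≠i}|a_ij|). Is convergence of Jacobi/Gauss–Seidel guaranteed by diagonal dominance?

3

row 1: |9| − (1+3) = 5
row 2: |6| − (1+2) = 3
row 3: |-9| − (2+4) = 3
minimum over rows = 3 → strictly diagonally dominant (convergence guaranteed)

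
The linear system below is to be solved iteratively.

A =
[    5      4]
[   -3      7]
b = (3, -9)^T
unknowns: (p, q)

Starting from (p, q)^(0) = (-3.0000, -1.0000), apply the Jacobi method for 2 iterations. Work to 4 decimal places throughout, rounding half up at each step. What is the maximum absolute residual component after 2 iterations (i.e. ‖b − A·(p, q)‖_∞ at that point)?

7.5427

Iteration 1:
  p = (3 - (4)·-1.0000) / (5) = 1.4000
  q = (-9 - (-3)·-3.0000) / (7) = -2.5714
Iteration 2:
  p = (3 - (4)·-2.5714) / (5) = 2.6571
  q = (-9 - (-3)·1.4000) / (7) = -0.6857
Residual b − A·x = (-7.5427, 3.7712); ∞-norm = 7.5427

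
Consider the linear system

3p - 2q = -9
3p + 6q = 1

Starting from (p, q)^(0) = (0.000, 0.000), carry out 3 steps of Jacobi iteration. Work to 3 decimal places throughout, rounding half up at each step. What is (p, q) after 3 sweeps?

(-1.889, 1.611)

Iteration 1:
  p = (-9 - (-2)·0.000) / (3) = -3.000
  q = (1 - (3)·0.000) / (6) = 0.167
Iteration 2:
  p = (-9 - (-2)·0.167) / (3) = -2.889
  q = (1 - (3)·-3.000) / (6) = 1.667
Iteration 3:
  p = (-9 - (-2)·1.667) / (3) = -1.889
  q = (1 - (3)·-2.889) / (6) = 1.611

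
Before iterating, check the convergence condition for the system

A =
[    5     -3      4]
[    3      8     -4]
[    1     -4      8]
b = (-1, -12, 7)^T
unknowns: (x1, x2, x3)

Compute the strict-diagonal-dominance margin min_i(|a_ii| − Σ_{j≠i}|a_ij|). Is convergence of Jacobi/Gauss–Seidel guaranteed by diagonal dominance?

-2

row 1: |5| − (3+4) = -2
row 2: |8| − (3+4) = 1
row 3: |8| − (1+4) = 3
minimum over rows = -2 → not strictly diagonally dominant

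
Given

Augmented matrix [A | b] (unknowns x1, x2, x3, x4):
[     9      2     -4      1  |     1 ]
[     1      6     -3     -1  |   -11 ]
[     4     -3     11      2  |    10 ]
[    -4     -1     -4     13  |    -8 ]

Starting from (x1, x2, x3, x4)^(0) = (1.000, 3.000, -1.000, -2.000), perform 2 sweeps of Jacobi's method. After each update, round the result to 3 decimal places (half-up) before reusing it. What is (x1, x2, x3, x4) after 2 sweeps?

(1.551, -0.904, 0.489, -0.541)

Iteration 1:
  x1 = (1 - (2)·3.000 - (-4)·-1.000 - (1)·-2.000) / (9) = -0.778
  x2 = (-11 - (1)·1.000 - (-3)·-1.000 - (-1)·-2.000) / (6) = -2.833
  x3 = (10 - (4)·1.000 - (-3)·3.000 - (2)·-2.000) / (11) = 1.727
  x4 = (-8 - (-4)·1.000 - (-1)·3.000 - (-4)·-1.000) / (13) = -0.385
Iteration 2:
  x1 = (1 - (2)·-2.833 - (-4)·1.727 - (1)·-0.385) / (9) = 1.551
  x2 = (-11 - (1)·-0.778 - (-3)·1.727 - (-1)·-0.385) / (6) = -0.904
  x3 = (10 - (4)·-0.778 - (-3)·-2.833 - (2)·-0.385) / (11) = 0.489
  x4 = (-8 - (-4)·-0.778 - (-1)·-2.833 - (-4)·1.727) / (13) = -0.541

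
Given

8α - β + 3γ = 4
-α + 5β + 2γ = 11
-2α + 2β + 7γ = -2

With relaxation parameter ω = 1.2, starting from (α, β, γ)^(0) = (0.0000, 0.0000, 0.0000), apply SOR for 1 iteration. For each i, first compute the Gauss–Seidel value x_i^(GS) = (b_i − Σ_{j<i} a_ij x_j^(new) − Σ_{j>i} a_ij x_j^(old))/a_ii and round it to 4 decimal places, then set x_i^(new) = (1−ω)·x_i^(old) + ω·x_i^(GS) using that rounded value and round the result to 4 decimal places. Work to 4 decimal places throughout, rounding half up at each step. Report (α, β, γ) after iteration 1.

(0.6000, 2.7840, -1.0916)

Iteration 1:
  α: GS value = (4 - (-1)·0.0000 - (3)·0.0000) / (8) = 0.5000;  α ← (1−ω)·0.0000 + ω·0.5000 = 0.6000
  β: GS value = (11 - (-1)·0.6000 - (2)·0.0000) / (5) = 2.3200;  β ← (1−ω)·0.0000 + ω·2.3200 = 2.7840
  γ: GS value = (-2 - (-2)·0.6000 - (2)·2.7840) / (7) = -0.9097;  γ ← (1−ω)·0.0000 + ω·-0.9097 = -1.0916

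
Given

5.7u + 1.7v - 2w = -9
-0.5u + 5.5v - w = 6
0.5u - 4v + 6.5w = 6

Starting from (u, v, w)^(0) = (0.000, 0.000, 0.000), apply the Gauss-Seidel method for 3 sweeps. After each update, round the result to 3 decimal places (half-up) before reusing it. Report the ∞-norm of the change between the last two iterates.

0.034

Iteration 1:
  u = (-9 - (1.7)·0.000 - (-2)·0.000) / (5.7) = -1.579
  v = (6 - (-0.5)·-1.579 - (-1)·0.000) / (5.5) = 0.947
  w = (6 - (0.5)·-1.579 - (-4)·0.947) / (6.5) = 1.627
Iteration 2:
  u = (-9 - (1.7)·0.947 - (-2)·1.627) / (5.7) = -1.291
  v = (6 - (-0.5)·-1.291 - (-1)·1.627) / (5.5) = 1.269
  w = (6 - (0.5)·-1.291 - (-4)·1.269) / (6.5) = 1.803
Iteration 3:
  u = (-9 - (1.7)·1.269 - (-2)·1.803) / (5.7) = -1.325
  v = (6 - (-0.5)·-1.325 - (-1)·1.803) / (5.5) = 1.298
  w = (6 - (0.5)·-1.325 - (-4)·1.298) / (6.5) = 1.824
Change: (-0.034, 0.029, 0.021) → max |·| = 0.034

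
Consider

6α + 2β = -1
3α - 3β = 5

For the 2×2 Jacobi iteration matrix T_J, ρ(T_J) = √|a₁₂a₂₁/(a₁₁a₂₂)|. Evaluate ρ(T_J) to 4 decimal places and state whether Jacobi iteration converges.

0.5774

a₁₂a₂₁/(a₁₁a₂₂) = (2)·(3) / ((6)·(-3)) = -0.333333
ρ = √|-0.333333| = √0.333333 = 0.5774
ρ < 1, so Jacobi converges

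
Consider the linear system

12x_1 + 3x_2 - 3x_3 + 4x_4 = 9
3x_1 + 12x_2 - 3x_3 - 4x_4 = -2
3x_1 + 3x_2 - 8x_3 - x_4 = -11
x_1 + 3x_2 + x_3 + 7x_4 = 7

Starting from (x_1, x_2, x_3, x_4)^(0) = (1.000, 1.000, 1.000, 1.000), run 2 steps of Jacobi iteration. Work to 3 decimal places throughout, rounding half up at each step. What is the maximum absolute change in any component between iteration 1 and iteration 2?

Iteration 1:
  x_1 = (9 - (3)·1.000 - (-3)·1.000 - (4)·1.000) / (12) = 0.417
  x_2 = (-2 - (3)·1.000 - (-3)·1.000 - (-4)·1.000) / (12) = 0.167
  x_3 = (-11 - (3)·1.000 - (3)·1.000 - (-1)·1.000) / (-8) = 2.000
  x_4 = (7 - (1)·1.000 - (3)·1.000 - (1)·1.000) / (7) = 0.286
Iteration 2:
  x_1 = (9 - (3)·0.167 - (-3)·2.000 - (4)·0.286) / (12) = 1.113
  x_2 = (-2 - (3)·0.417 - (-3)·2.000 - (-4)·0.286) / (12) = 0.324
  x_3 = (-11 - (3)·0.417 - (3)·0.167 - (-1)·0.286) / (-8) = 1.558
  x_4 = (7 - (1)·0.417 - (3)·0.167 - (1)·2.000) / (7) = 0.583
Change: (0.696, 0.157, -0.442, 0.297) → max |·| = 0.696

0.696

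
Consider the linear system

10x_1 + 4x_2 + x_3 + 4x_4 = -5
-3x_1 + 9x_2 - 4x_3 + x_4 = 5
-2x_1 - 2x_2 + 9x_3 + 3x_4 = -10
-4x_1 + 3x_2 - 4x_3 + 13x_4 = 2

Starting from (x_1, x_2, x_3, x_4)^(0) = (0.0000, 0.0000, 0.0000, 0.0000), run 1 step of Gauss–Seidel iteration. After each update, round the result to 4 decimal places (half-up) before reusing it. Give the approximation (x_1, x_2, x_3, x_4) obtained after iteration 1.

Iteration 1:
  x_1 = (-5 - (4)·0.0000 - (1)·0.0000 - (4)·0.0000) / (10) = -0.5000
  x_2 = (5 - (-3)·-0.5000 - (-4)·0.0000 - (1)·0.0000) / (9) = 0.3889
  x_3 = (-10 - (-2)·-0.5000 - (-2)·0.3889 - (3)·0.0000) / (9) = -1.1358
  x_4 = (2 - (-4)·-0.5000 - (3)·0.3889 - (-4)·-1.1358) / (13) = -0.4392

(-0.5000, 0.3889, -1.1358, -0.4392)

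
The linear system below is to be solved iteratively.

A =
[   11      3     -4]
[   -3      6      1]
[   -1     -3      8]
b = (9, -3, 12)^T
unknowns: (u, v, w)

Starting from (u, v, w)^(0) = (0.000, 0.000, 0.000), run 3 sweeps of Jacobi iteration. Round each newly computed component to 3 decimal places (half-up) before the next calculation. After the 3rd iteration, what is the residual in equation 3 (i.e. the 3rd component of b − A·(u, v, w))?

Iteration 1:
  u = (9 - (3)·0.000 - (-4)·0.000) / (11) = 0.818
  v = (-3 - (-3)·0.000 - (1)·0.000) / (6) = -0.500
  w = (12 - (-1)·0.000 - (-3)·0.000) / (8) = 1.500
Iteration 2:
  u = (9 - (3)·-0.500 - (-4)·1.500) / (11) = 1.500
  v = (-3 - (-3)·0.818 - (1)·1.500) / (6) = -0.341
  w = (12 - (-1)·0.818 - (-3)·-0.500) / (8) = 1.415
Iteration 3:
  u = (9 - (3)·-0.341 - (-4)·1.415) / (11) = 1.426
  v = (-3 - (-3)·1.500 - (1)·1.415) / (6) = 0.014
  w = (12 - (-1)·1.500 - (-3)·-0.341) / (8) = 1.560
Residual b − A·x = (-0.488, -0.366, 0.988)

0.988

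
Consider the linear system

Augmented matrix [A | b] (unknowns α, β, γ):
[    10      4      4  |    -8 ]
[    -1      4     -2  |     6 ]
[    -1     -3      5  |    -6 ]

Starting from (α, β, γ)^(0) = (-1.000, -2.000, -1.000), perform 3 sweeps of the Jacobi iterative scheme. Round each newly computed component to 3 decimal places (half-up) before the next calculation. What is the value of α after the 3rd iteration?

-0.652

Iteration 1:
  α = (-8 - (4)·-2.000 - (4)·-1.000) / (10) = 0.400
  β = (6 - (-1)·-1.000 - (-2)·-1.000) / (4) = 0.750
  γ = (-6 - (-1)·-1.000 - (-3)·-2.000) / (5) = -2.600
Iteration 2:
  α = (-8 - (4)·0.750 - (4)·-2.600) / (10) = -0.060
  β = (6 - (-1)·0.400 - (-2)·-2.600) / (4) = 0.300
  γ = (-6 - (-1)·0.400 - (-3)·0.750) / (5) = -0.670
Iteration 3:
  α = (-8 - (4)·0.300 - (4)·-0.670) / (10) = -0.652
  β = (6 - (-1)·-0.060 - (-2)·-0.670) / (4) = 1.150
  γ = (-6 - (-1)·-0.060 - (-3)·0.300) / (5) = -1.032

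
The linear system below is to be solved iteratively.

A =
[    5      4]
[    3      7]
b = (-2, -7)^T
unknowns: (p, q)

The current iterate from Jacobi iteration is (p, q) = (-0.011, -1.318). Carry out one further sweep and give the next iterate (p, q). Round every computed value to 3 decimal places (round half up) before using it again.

(0.654, -0.995)

One sweep:
  p = (-2 - (4)·-1.318) / (5) = 0.654
  q = (-7 - (3)·-0.011) / (7) = -0.995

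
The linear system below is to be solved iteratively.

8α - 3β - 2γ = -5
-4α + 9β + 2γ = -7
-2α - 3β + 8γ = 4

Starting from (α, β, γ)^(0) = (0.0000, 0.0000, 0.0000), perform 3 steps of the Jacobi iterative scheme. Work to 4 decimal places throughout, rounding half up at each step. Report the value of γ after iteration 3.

-0.1354

Iteration 1:
  α = (-5 - (-3)·0.0000 - (-2)·0.0000) / (8) = -0.6250
  β = (-7 - (-4)·0.0000 - (2)·0.0000) / (9) = -0.7778
  γ = (4 - (-2)·0.0000 - (-3)·0.0000) / (8) = 0.5000
Iteration 2:
  α = (-5 - (-3)·-0.7778 - (-2)·0.5000) / (8) = -0.7917
  β = (-7 - (-4)·-0.6250 - (2)·0.5000) / (9) = -1.1667
  γ = (4 - (-2)·-0.6250 - (-3)·-0.7778) / (8) = 0.0521
Iteration 3:
  α = (-5 - (-3)·-1.1667 - (-2)·0.0521) / (8) = -1.0495
  β = (-7 - (-4)·-0.7917 - (2)·0.0521) / (9) = -1.1412
  γ = (4 - (-2)·-0.7917 - (-3)·-1.1667) / (8) = -0.1354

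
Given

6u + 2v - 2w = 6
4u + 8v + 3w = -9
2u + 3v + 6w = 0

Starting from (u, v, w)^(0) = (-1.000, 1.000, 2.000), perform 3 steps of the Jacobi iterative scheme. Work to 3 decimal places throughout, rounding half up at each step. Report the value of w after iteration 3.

Iteration 1:
  u = (6 - (2)·1.000 - (-2)·2.000) / (6) = 1.333
  v = (-9 - (4)·-1.000 - (3)·2.000) / (8) = -1.375
  w = (0 - (2)·-1.000 - (3)·1.000) / (6) = -0.167
Iteration 2:
  u = (6 - (2)·-1.375 - (-2)·-0.167) / (6) = 1.403
  v = (-9 - (4)·1.333 - (3)·-0.167) / (8) = -1.729
  w = (0 - (2)·1.333 - (3)·-1.375) / (6) = 0.243
Iteration 3:
  u = (6 - (2)·-1.729 - (-2)·0.243) / (6) = 1.657
  v = (-9 - (4)·1.403 - (3)·0.243) / (8) = -1.918
  w = (0 - (2)·1.403 - (3)·-1.729) / (6) = 0.397

0.397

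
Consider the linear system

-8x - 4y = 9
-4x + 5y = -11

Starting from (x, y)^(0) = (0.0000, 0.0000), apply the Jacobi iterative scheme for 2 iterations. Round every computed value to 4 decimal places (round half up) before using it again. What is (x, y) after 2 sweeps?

Iteration 1:
  x = (9 - (-4)·0.0000) / (-8) = -1.1250
  y = (-11 - (-4)·0.0000) / (5) = -2.2000
Iteration 2:
  x = (9 - (-4)·-2.2000) / (-8) = -0.0250
  y = (-11 - (-4)·-1.1250) / (5) = -3.1000

(-0.0250, -3.1000)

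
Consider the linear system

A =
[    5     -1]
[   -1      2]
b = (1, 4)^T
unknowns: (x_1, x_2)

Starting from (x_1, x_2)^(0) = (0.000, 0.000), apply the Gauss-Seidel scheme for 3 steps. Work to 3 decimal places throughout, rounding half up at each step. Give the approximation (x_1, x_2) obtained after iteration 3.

Iteration 1:
  x_1 = (1 - (-1)·0.000) / (5) = 0.200
  x_2 = (4 - (-1)·0.200) / (2) = 2.100
Iteration 2:
  x_1 = (1 - (-1)·2.100) / (5) = 0.620
  x_2 = (4 - (-1)·0.620) / (2) = 2.310
Iteration 3:
  x_1 = (1 - (-1)·2.310) / (5) = 0.662
  x_2 = (4 - (-1)·0.662) / (2) = 2.331

(0.662, 2.331)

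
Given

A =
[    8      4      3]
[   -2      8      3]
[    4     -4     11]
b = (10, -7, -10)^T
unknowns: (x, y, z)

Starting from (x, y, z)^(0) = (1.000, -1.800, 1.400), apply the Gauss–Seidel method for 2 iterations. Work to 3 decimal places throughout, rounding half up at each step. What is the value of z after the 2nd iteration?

Iteration 1:
  x = (10 - (4)·-1.800 - (3)·1.400) / (8) = 1.625
  y = (-7 - (-2)·1.625 - (3)·1.400) / (8) = -0.994
  z = (-10 - (4)·1.625 - (-4)·-0.994) / (11) = -1.861
Iteration 2:
  x = (10 - (4)·-0.994 - (3)·-1.861) / (8) = 2.445
  y = (-7 - (-2)·2.445 - (3)·-1.861) / (8) = 0.434
  z = (-10 - (4)·2.445 - (-4)·0.434) / (11) = -1.640

-1.640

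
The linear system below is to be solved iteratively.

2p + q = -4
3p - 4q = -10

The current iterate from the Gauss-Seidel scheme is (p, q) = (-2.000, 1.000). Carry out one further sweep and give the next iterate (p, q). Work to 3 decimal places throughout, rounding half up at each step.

One sweep:
  p = (-4 - (1)·1.000) / (2) = -2.500
  q = (-10 - (3)·-2.500) / (-4) = 0.625

(-2.500, 0.625)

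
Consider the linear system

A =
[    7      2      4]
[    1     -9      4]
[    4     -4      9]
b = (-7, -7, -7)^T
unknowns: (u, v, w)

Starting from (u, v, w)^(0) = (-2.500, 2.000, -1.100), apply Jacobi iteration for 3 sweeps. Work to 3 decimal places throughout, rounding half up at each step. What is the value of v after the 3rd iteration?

0.431

Iteration 1:
  u = (-7 - (2)·2.000 - (4)·-1.100) / (7) = -0.943
  v = (-7 - (1)·-2.500 - (4)·-1.100) / (-9) = 0.011
  w = (-7 - (4)·-2.500 - (-4)·2.000) / (9) = 1.222
Iteration 2:
  u = (-7 - (2)·0.011 - (4)·1.222) / (7) = -1.701
  v = (-7 - (1)·-0.943 - (4)·1.222) / (-9) = 1.216
  w = (-7 - (4)·-0.943 - (-4)·0.011) / (9) = -0.354
Iteration 3:
  u = (-7 - (2)·1.216 - (4)·-0.354) / (7) = -1.145
  v = (-7 - (1)·-1.701 - (4)·-0.354) / (-9) = 0.431
  w = (-7 - (4)·-1.701 - (-4)·1.216) / (9) = 0.519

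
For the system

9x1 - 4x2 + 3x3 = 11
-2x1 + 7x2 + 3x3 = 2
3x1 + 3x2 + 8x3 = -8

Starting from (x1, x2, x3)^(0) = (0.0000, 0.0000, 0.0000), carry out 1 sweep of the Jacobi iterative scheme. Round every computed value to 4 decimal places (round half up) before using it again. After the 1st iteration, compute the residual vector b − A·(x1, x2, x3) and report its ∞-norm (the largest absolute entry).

Iteration 1:
  x1 = (11 - (-4)·0.0000 - (3)·0.0000) / (9) = 1.2222
  x2 = (2 - (-2)·0.0000 - (3)·0.0000) / (7) = 0.2857
  x3 = (-8 - (3)·0.0000 - (3)·0.0000) / (8) = -1.0000
Residual b − A·x = (4.1430, 5.4445, -4.5237); ∞-norm = 5.4445

5.4445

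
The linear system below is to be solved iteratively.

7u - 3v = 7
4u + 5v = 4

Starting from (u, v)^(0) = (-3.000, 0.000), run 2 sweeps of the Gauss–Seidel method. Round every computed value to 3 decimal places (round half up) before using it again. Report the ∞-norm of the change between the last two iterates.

Iteration 1:
  u = (7 - (-3)·0.000) / (7) = 1.000
  v = (4 - (4)·1.000) / (5) = 0.000
Iteration 2:
  u = (7 - (-3)·0.000) / (7) = 1.000
  v = (4 - (4)·1.000) / (5) = 0.000
Change: (0.000, 0.000) → max |·| = 0.000

0.000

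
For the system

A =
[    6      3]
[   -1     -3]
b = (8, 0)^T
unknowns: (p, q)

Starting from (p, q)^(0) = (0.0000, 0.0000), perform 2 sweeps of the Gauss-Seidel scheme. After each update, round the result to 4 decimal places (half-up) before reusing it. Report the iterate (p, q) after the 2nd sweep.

Iteration 1:
  p = (8 - (3)·0.0000) / (6) = 1.3333
  q = (0 - (-1)·1.3333) / (-3) = -0.4444
Iteration 2:
  p = (8 - (3)·-0.4444) / (6) = 1.5555
  q = (0 - (-1)·1.5555) / (-3) = -0.5185

(1.5555, -0.5185)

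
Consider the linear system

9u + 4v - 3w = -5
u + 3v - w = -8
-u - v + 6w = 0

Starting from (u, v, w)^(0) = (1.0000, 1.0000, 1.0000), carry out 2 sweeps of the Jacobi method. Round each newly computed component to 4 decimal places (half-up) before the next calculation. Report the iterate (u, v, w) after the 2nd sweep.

(0.7407, -2.3333, -0.5556)

Iteration 1:
  u = (-5 - (4)·1.0000 - (-3)·1.0000) / (9) = -0.6667
  v = (-8 - (1)·1.0000 - (-1)·1.0000) / (3) = -2.6667
  w = (0 - (-1)·1.0000 - (-1)·1.0000) / (6) = 0.3333
Iteration 2:
  u = (-5 - (4)·-2.6667 - (-3)·0.3333) / (9) = 0.7407
  v = (-8 - (1)·-0.6667 - (-1)·0.3333) / (3) = -2.3333
  w = (0 - (-1)·-0.6667 - (-1)·-2.6667) / (6) = -0.5556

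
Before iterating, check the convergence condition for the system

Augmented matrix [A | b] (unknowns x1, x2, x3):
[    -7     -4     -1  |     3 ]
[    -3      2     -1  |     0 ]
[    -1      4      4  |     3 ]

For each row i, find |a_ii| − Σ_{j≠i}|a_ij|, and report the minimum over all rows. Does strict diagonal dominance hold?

-2

row 1: |-7| − (4+1) = 2
row 2: |2| − (3+1) = -2
row 3: |4| − (1+4) = -1
minimum over rows = -2 → not strictly diagonally dominant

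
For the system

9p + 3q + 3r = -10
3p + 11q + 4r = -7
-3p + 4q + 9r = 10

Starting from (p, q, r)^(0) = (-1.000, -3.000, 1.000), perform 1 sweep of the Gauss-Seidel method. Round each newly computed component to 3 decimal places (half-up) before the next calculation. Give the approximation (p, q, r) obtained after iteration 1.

Iteration 1:
  p = (-10 - (3)·-3.000 - (3)·1.000) / (9) = -0.444
  q = (-7 - (3)·-0.444 - (4)·1.000) / (11) = -0.879
  r = (10 - (-3)·-0.444 - (4)·-0.879) / (9) = 1.354

(-0.444, -0.879, 1.354)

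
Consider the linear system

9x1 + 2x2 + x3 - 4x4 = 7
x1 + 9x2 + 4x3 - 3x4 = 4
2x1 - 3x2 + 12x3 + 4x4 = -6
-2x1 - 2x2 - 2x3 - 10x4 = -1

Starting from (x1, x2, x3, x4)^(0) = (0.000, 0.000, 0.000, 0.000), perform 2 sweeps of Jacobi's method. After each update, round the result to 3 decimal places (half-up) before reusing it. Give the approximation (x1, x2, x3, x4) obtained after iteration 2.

Iteration 1:
  x1 = (7 - (2)·0.000 - (1)·0.000 - (-4)·0.000) / (9) = 0.778
  x2 = (4 - (1)·0.000 - (4)·0.000 - (-3)·0.000) / (9) = 0.444
  x3 = (-6 - (2)·0.000 - (-3)·0.000 - (4)·0.000) / (12) = -0.500
  x4 = (-1 - (-2)·0.000 - (-2)·0.000 - (-2)·0.000) / (-10) = 0.100
Iteration 2:
  x1 = (7 - (2)·0.444 - (1)·-0.500 - (-4)·0.100) / (9) = 0.779
  x2 = (4 - (1)·0.778 - (4)·-0.500 - (-3)·0.100) / (9) = 0.614
  x3 = (-6 - (2)·0.778 - (-3)·0.444 - (4)·0.100) / (12) = -0.552
  x4 = (-1 - (-2)·0.778 - (-2)·0.444 - (-2)·-0.500) / (-10) = -0.044

(0.779, 0.614, -0.552, -0.044)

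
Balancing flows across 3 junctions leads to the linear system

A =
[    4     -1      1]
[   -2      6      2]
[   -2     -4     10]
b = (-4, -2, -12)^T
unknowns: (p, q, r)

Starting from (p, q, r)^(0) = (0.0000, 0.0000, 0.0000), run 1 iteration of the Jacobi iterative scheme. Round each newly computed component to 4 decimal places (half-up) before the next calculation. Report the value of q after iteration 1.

Iteration 1:
  p = (-4 - (-1)·0.0000 - (1)·0.0000) / (4) = -1.0000
  q = (-2 - (-2)·0.0000 - (2)·0.0000) / (6) = -0.3333
  r = (-12 - (-2)·0.0000 - (-4)·0.0000) / (10) = -1.2000

-0.3333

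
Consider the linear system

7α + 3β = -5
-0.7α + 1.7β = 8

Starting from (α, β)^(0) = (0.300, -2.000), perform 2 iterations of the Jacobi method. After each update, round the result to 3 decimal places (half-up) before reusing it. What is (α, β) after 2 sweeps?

(-2.784, 4.765)

Iteration 1:
  α = (-5 - (3)·-2.000) / (7) = 0.143
  β = (8 - (-0.7)·0.300) / (1.7) = 4.829
Iteration 2:
  α = (-5 - (3)·4.829) / (7) = -2.784
  β = (8 - (-0.7)·0.143) / (1.7) = 4.765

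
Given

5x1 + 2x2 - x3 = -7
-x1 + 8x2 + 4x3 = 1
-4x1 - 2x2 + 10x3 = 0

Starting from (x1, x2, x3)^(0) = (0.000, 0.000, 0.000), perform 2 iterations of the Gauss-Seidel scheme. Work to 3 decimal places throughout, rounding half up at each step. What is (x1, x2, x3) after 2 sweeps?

(-1.494, 0.223, -0.553)

Iteration 1:
  x1 = (-7 - (2)·0.000 - (-1)·0.000) / (5) = -1.400
  x2 = (1 - (-1)·-1.400 - (4)·0.000) / (8) = -0.050
  x3 = (0 - (-4)·-1.400 - (-2)·-0.050) / (10) = -0.570
Iteration 2:
  x1 = (-7 - (2)·-0.050 - (-1)·-0.570) / (5) = -1.494
  x2 = (1 - (-1)·-1.494 - (4)·-0.570) / (8) = 0.223
  x3 = (0 - (-4)·-1.494 - (-2)·0.223) / (10) = -0.553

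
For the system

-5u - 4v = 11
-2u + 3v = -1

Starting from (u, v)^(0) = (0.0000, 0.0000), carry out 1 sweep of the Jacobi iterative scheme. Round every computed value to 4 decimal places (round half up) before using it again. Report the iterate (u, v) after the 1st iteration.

(-2.2000, -0.3333)

Iteration 1:
  u = (11 - (-4)·0.0000) / (-5) = -2.2000
  v = (-1 - (-2)·0.0000) / (3) = -0.3333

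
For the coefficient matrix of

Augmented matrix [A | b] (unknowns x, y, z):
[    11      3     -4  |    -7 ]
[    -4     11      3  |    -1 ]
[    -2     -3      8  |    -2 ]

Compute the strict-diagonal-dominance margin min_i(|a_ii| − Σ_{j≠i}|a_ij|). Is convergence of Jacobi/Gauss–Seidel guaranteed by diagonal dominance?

3

row 1: |11| − (3+4) = 4
row 2: |11| − (4+3) = 4
row 3: |8| − (2+3) = 3
minimum over rows = 3 → strictly diagonally dominant (convergence guaranteed)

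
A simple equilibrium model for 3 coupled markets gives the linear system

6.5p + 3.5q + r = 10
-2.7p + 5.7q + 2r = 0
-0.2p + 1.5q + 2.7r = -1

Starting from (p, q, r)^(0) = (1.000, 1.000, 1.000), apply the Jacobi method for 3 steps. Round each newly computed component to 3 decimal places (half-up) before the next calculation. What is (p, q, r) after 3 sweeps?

(1.219, 0.891, -0.641)

Iteration 1:
  p = (10 - (3.5)·1.000 - (1)·1.000) / (6.5) = 0.846
  q = (0 - (-2.7)·1.000 - (2)·1.000) / (5.7) = 0.123
  r = (-1 - (-0.2)·1.000 - (1.5)·1.000) / (2.7) = -0.852
Iteration 2:
  p = (10 - (3.5)·0.123 - (1)·-0.852) / (6.5) = 1.603
  q = (0 - (-2.7)·0.846 - (2)·-0.852) / (5.7) = 0.700
  r = (-1 - (-0.2)·0.846 - (1.5)·0.123) / (2.7) = -0.376
Iteration 3:
  p = (10 - (3.5)·0.700 - (1)·-0.376) / (6.5) = 1.219
  q = (0 - (-2.7)·1.603 - (2)·-0.376) / (5.7) = 0.891
  r = (-1 - (-0.2)·1.603 - (1.5)·0.700) / (2.7) = -0.641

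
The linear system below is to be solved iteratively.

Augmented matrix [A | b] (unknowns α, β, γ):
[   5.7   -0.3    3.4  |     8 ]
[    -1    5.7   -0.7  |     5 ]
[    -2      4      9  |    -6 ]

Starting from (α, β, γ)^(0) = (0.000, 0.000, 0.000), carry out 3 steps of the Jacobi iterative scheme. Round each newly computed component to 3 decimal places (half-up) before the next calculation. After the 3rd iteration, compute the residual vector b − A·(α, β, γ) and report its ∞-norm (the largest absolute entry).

Iteration 1:
  α = (8 - (-0.3)·0.000 - (3.4)·0.000) / (5.7) = 1.404
  β = (5 - (-1)·0.000 - (-0.7)·0.000) / (5.7) = 0.877
  γ = (-6 - (-2)·0.000 - (4)·0.000) / (9) = -0.667
Iteration 2:
  α = (8 - (-0.3)·0.877 - (3.4)·-0.667) / (5.7) = 1.848
  β = (5 - (-1)·1.404 - (-0.7)·-0.667) / (5.7) = 1.042
  γ = (-6 - (-2)·1.404 - (4)·0.877) / (9) = -0.744
Iteration 3:
  α = (8 - (-0.3)·1.042 - (3.4)·-0.744) / (5.7) = 1.902
  β = (5 - (-1)·1.848 - (-0.7)·-0.744) / (5.7) = 1.110
  γ = (-6 - (-2)·1.848 - (4)·1.042) / (9) = -0.719
Residual b − A·x = (-0.064, 0.072, -0.165); ∞-norm = 0.165

0.165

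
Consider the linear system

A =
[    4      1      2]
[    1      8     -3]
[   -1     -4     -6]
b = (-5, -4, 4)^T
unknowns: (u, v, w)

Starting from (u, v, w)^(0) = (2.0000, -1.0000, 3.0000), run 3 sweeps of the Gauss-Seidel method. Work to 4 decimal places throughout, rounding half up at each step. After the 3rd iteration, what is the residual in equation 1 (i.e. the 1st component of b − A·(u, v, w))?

Iteration 1:
  u = (-5 - (1)·-1.0000 - (2)·3.0000) / (4) = -2.5000
  v = (-4 - (1)·-2.5000 - (-3)·3.0000) / (8) = 0.9375
  w = (4 - (-1)·-2.5000 - (-4)·0.9375) / (-6) = -0.8750
Iteration 2:
  u = (-5 - (1)·0.9375 - (2)·-0.8750) / (4) = -1.0469
  v = (-4 - (1)·-1.0469 - (-3)·-0.8750) / (8) = -0.6973
  w = (4 - (-1)·-1.0469 - (-4)·-0.6973) / (-6) = -0.0273
Iteration 3:
  u = (-5 - (1)·-0.6973 - (2)·-0.0273) / (4) = -1.0620
  v = (-4 - (1)·-1.0620 - (-3)·-0.0273) / (8) = -0.3775
  w = (4 - (-1)·-1.0620 - (-4)·-0.3775) / (-6) = -0.2380
Residual b − A·x = (0.1015, -0.6320, 0.0000)

0.1015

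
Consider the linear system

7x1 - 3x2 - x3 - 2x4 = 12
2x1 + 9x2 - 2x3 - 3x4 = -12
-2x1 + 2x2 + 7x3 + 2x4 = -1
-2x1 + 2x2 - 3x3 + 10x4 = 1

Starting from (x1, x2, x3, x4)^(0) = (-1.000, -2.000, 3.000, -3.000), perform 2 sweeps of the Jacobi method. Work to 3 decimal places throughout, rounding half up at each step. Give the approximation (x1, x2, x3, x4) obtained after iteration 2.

Iteration 1:
  x1 = (12 - (-3)·-2.000 - (-1)·3.000 - (-2)·-3.000) / (7) = 0.429
  x2 = (-12 - (2)·-1.000 - (-2)·3.000 - (-3)·-3.000) / (9) = -1.444
  x3 = (-1 - (-2)·-1.000 - (2)·-2.000 - (2)·-3.000) / (7) = 1.000
  x4 = (1 - (-2)·-1.000 - (2)·-2.000 - (-3)·3.000) / (10) = 1.200
Iteration 2:
  x1 = (12 - (-3)·-1.444 - (-1)·1.000 - (-2)·1.200) / (7) = 1.581
  x2 = (-12 - (2)·0.429 - (-2)·1.000 - (-3)·1.200) / (9) = -0.806
  x3 = (-1 - (-2)·0.429 - (2)·-1.444 - (2)·1.200) / (7) = 0.049
  x4 = (1 - (-2)·0.429 - (2)·-1.444 - (-3)·1.000) / (10) = 0.775

(1.581, -0.806, 0.049, 0.775)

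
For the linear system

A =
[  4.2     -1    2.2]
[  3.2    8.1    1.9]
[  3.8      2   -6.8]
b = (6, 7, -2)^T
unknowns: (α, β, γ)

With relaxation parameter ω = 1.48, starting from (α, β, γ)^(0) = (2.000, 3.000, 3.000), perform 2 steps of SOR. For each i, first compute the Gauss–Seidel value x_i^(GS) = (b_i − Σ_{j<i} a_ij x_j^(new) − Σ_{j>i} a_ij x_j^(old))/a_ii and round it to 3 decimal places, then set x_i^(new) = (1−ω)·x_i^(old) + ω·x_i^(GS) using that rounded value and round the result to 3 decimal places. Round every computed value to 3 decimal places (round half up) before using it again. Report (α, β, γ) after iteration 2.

Iteration 1:
  α: GS value = (6 - (-1)·3.000 - (2.2)·3.000) / (4.2) = 0.571;  α ← (1−ω)·2.000 + ω·0.571 = -0.115
  β: GS value = (7 - (3.2)·-0.115 - (1.9)·3.000) / (8.1) = 0.206;  β ← (1−ω)·3.000 + ω·0.206 = -1.135
  γ: GS value = (-2 - (3.8)·-0.115 - (2)·-1.135) / (-6.8) = -0.104;  γ ← (1−ω)·3.000 + ω·-0.104 = -1.594
Iteration 2:
  α: GS value = (6 - (-1)·-1.135 - (2.2)·-1.594) / (4.2) = 1.993;  α ← (1−ω)·-0.115 + ω·1.993 = 3.005
  β: GS value = (7 - (3.2)·3.005 - (1.9)·-1.594) / (8.1) = 0.051;  β ← (1−ω)·-1.135 + ω·0.051 = 0.620
  γ: GS value = (-2 - (3.8)·3.005 - (2)·0.620) / (-6.8) = 2.156;  γ ← (1−ω)·-1.594 + ω·2.156 = 3.956

(3.005, 0.620, 3.956)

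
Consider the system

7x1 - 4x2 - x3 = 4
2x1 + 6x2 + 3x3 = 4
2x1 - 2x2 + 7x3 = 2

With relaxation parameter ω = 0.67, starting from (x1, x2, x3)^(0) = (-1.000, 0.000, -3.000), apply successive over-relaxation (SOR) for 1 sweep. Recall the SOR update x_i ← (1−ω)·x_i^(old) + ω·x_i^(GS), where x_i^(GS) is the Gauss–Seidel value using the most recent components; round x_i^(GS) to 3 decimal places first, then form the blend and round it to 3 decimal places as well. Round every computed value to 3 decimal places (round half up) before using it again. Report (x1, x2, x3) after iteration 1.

(-0.234, 1.504, -0.466)

Iteration 1:
  x1: GS value = (4 - (-4)·0.000 - (-1)·-3.000) / (7) = 0.143;  x1 ← (1−ω)·-1.000 + ω·0.143 = -0.234
  x2: GS value = (4 - (2)·-0.234 - (3)·-3.000) / (6) = 2.245;  x2 ← (1−ω)·0.000 + ω·2.245 = 1.504
  x3: GS value = (2 - (2)·-0.234 - (-2)·1.504) / (7) = 0.782;  x3 ← (1−ω)·-3.000 + ω·0.782 = -0.466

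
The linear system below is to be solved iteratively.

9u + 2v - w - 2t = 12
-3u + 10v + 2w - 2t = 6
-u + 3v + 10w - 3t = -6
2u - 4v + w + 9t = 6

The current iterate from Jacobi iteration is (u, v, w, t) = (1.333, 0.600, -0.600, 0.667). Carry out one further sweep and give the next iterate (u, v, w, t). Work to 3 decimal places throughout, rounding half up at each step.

(1.282, 1.253, -0.447, 0.704)

One sweep:
  u = (12 - (2)·0.600 - (-1)·-0.600 - (-2)·0.667) / (9) = 1.282
  v = (6 - (-3)·1.333 - (2)·-0.600 - (-2)·0.667) / (10) = 1.253
  w = (-6 - (-1)·1.333 - (3)·0.600 - (-3)·0.667) / (10) = -0.447
  t = (6 - (2)·1.333 - (-4)·0.600 - (1)·-0.600) / (9) = 0.704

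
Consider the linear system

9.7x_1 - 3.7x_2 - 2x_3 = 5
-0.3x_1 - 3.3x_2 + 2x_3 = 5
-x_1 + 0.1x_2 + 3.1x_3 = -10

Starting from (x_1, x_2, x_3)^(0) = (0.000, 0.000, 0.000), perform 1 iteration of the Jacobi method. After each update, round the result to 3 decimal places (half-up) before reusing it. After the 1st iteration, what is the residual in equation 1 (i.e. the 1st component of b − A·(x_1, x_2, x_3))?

-12.053

Iteration 1:
  x_1 = (5 - (-3.7)·0.000 - (-2)·0.000) / (9.7) = 0.515
  x_2 = (5 - (-0.3)·0.000 - (2)·0.000) / (-3.3) = -1.515
  x_3 = (-10 - (-1)·0.000 - (0.1)·0.000) / (3.1) = -3.226
Residual b − A·x = (-12.053, 6.607, 0.667)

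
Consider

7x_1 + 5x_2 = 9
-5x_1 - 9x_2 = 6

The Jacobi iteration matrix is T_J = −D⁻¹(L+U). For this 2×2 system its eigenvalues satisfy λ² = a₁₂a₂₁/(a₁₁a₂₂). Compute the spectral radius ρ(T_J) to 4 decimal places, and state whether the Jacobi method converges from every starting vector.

0.6299

a₁₂a₂₁/(a₁₁a₂₂) = (5)·(-5) / ((7)·(-9)) = 0.396825
ρ = √|0.396825| = √0.396825 = 0.6299
ρ < 1, so Jacobi converges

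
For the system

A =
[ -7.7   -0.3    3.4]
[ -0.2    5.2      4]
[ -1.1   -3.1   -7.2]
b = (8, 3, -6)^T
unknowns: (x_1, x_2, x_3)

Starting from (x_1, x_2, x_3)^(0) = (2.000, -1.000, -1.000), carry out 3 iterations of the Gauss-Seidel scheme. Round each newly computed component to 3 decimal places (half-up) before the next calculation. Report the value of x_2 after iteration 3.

-0.138

Iteration 1:
  x_1 = (8 - (-0.3)·-1.000 - (3.4)·-1.000) / (-7.7) = -1.442
  x_2 = (3 - (-0.2)·-1.442 - (4)·-1.000) / (5.2) = 1.291
  x_3 = (-6 - (-1.1)·-1.442 - (-3.1)·1.291) / (-7.2) = 0.498
Iteration 2:
  x_1 = (8 - (-0.3)·1.291 - (3.4)·0.498) / (-7.7) = -0.869
  x_2 = (3 - (-0.2)·-0.869 - (4)·0.498) / (5.2) = 0.160
  x_3 = (-6 - (-1.1)·-0.869 - (-3.1)·0.160) / (-7.2) = 0.897
Iteration 3:
  x_1 = (8 - (-0.3)·0.160 - (3.4)·0.897) / (-7.7) = -0.649
  x_2 = (3 - (-0.2)·-0.649 - (4)·0.897) / (5.2) = -0.138
  x_3 = (-6 - (-1.1)·-0.649 - (-3.1)·-0.138) / (-7.2) = 0.992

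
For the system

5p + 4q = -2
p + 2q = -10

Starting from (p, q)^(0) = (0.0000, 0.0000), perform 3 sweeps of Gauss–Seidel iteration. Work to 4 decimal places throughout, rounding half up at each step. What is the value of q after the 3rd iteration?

Iteration 1:
  p = (-2 - (4)·0.0000) / (5) = -0.4000
  q = (-10 - (1)·-0.4000) / (2) = -4.8000
Iteration 2:
  p = (-2 - (4)·-4.8000) / (5) = 3.4400
  q = (-10 - (1)·3.4400) / (2) = -6.7200
Iteration 3:
  p = (-2 - (4)·-6.7200) / (5) = 4.9760
  q = (-10 - (1)·4.9760) / (2) = -7.4880

-7.4880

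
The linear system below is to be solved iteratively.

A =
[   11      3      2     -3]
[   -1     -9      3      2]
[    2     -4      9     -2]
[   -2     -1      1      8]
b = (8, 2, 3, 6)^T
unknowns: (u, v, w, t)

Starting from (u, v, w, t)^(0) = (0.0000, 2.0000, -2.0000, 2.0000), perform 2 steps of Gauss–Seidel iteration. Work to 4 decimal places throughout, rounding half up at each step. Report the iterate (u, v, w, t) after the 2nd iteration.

Iteration 1:
  u = (8 - (3)·2.0000 - (2)·-2.0000 - (-3)·2.0000) / (11) = 1.0909
  v = (2 - (-1)·1.0909 - (3)·-2.0000 - (2)·2.0000) / (-9) = -0.5657
  w = (3 - (2)·1.0909 - (-4)·-0.5657 - (-2)·2.0000) / (9) = 0.2839
  t = (6 - (-2)·1.0909 - (-1)·-0.5657 - (1)·0.2839) / (8) = 0.9165
Iteration 2:
  u = (8 - (3)·-0.5657 - (2)·0.2839 - (-3)·0.9165) / (11) = 1.0799
  v = (2 - (-1)·1.0799 - (3)·0.2839 - (2)·0.9165) / (-9) = -0.0439
  w = (3 - (2)·1.0799 - (-4)·-0.0439 - (-2)·0.9165) / (9) = 0.2775
  t = (6 - (-2)·1.0799 - (-1)·-0.0439 - (1)·0.2775) / (8) = 0.9798

(1.0799, -0.0439, 0.2775, 0.9798)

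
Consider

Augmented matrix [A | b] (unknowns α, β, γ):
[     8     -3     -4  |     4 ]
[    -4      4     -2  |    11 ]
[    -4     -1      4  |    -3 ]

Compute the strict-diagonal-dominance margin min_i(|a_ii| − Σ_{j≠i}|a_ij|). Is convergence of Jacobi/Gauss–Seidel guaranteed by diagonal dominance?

-2

row 1: |8| − (3+4) = 1
row 2: |4| − (4+2) = -2
row 3: |4| − (4+1) = -1
minimum over rows = -2 → not strictly diagonally dominant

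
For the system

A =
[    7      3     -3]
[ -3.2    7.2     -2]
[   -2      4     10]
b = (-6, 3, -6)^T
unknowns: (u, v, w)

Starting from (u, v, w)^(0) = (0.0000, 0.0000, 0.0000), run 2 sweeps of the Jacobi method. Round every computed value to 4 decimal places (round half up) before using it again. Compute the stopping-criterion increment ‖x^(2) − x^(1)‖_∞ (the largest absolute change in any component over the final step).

Iteration 1:
  u = (-6 - (3)·0.0000 - (-3)·0.0000) / (7) = -0.8571
  v = (3 - (-3.2)·0.0000 - (-2)·0.0000) / (7.2) = 0.4167
  w = (-6 - (-2)·0.0000 - (4)·0.0000) / (10) = -0.6000
Iteration 2:
  u = (-6 - (3)·0.4167 - (-3)·-0.6000) / (7) = -1.2929
  v = (3 - (-3.2)·-0.8571 - (-2)·-0.6000) / (7.2) = -0.1309
  w = (-6 - (-2)·-0.8571 - (4)·0.4167) / (10) = -0.9381
Change: (-0.4358, -0.5476, -0.3381) → max |·| = 0.5476

0.5476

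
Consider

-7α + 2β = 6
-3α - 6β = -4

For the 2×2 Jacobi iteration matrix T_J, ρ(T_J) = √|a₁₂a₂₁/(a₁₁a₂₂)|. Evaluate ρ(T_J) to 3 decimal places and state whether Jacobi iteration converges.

a₁₂a₂₁/(a₁₁a₂₂) = (2)·(-3) / ((-7)·(-6)) = -0.142857
ρ = √|-0.142857| = √0.142857 = 0.378
ρ < 1, so Jacobi converges

0.378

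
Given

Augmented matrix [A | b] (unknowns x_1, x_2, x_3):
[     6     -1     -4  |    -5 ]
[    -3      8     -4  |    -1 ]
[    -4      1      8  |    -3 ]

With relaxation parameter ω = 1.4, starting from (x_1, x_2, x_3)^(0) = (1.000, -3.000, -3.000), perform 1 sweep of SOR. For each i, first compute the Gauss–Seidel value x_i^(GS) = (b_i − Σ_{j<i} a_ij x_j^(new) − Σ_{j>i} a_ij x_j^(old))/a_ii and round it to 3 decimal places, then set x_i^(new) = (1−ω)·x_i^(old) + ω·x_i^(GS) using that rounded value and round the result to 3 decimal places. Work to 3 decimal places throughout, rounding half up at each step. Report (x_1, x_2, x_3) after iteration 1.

Iteration 1:
  x_1: GS value = (-5 - (-1)·-3.000 - (-4)·-3.000) / (6) = -3.333;  x_1 ← (1−ω)·1.000 + ω·-3.333 = -5.066
  x_2: GS value = (-1 - (-3)·-5.066 - (-4)·-3.000) / (8) = -3.525;  x_2 ← (1−ω)·-3.000 + ω·-3.525 = -3.735
  x_3: GS value = (-3 - (-4)·-5.066 - (1)·-3.735) / (8) = -2.441;  x_3 ← (1−ω)·-3.000 + ω·-2.441 = -2.217

(-5.066, -3.735, -2.217)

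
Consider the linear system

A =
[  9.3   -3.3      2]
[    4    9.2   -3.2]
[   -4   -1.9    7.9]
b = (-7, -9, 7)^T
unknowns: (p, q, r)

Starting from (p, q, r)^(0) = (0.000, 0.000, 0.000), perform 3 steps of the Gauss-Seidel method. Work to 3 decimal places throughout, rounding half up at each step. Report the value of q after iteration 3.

-0.478

Iteration 1:
  p = (-7 - (-3.3)·0.000 - (2)·0.000) / (9.3) = -0.753
  q = (-9 - (4)·-0.753 - (-3.2)·0.000) / (9.2) = -0.651
  r = (7 - (-4)·-0.753 - (-1.9)·-0.651) / (7.9) = 0.348
Iteration 2:
  p = (-7 - (-3.3)·-0.651 - (2)·0.348) / (9.3) = -1.059
  q = (-9 - (4)·-1.059 - (-3.2)·0.348) / (9.2) = -0.397
  r = (7 - (-4)·-1.059 - (-1.9)·-0.397) / (7.9) = 0.254
Iteration 3:
  p = (-7 - (-3.3)·-0.397 - (2)·0.254) / (9.3) = -0.948
  q = (-9 - (4)·-0.948 - (-3.2)·0.254) / (9.2) = -0.478
  r = (7 - (-4)·-0.948 - (-1.9)·-0.478) / (7.9) = 0.291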